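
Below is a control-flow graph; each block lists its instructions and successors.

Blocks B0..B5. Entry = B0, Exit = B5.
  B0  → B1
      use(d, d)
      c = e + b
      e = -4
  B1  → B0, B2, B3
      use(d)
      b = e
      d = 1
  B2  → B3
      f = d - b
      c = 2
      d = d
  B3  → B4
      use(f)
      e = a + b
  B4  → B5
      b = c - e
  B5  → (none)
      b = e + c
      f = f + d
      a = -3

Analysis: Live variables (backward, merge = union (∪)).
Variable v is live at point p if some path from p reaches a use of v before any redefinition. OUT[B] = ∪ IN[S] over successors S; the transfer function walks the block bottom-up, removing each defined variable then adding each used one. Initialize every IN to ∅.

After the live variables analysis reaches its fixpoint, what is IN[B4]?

Answer: {c, d, e, f}

Trace:
Per-block solution:
  B0:   IN={a, b, d, e, f}   OUT={a, c, d, e, f}
  B1:   IN={a, c, d, e, f}   OUT={a, b, c, d, e, f}
  B2:   IN={a, b, d}   OUT={a, b, c, d, f}
  B3:   IN={a, b, c, d, f}   OUT={c, d, e, f}
  B4:   IN={c, d, e, f}   OUT={c, d, e, f}
  B5:   IN={c, d, e, f}   OUT={}

Merge at B4: OUT[B4] = IN[B5] = {c, d, e, f}
Applying B4's transfer function to that OUT value gives IN[B4] (row B4 above).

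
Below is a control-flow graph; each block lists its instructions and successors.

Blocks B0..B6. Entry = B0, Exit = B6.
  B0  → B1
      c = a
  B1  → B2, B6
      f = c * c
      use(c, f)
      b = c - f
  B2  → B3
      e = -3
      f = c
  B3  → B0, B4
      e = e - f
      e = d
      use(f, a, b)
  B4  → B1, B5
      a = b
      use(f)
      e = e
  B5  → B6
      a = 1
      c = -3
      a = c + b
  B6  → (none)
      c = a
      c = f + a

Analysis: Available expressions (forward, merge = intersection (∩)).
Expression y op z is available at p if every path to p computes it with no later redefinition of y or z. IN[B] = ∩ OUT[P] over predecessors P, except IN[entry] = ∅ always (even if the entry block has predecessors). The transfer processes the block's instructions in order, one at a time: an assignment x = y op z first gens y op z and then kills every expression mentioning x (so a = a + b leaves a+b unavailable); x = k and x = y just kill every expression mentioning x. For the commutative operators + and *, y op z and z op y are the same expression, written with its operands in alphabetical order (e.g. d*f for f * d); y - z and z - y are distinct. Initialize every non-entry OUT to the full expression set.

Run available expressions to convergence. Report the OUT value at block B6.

Answer: {a+f}

Derivation:
Converged values:
  B0:  IN={}  OUT={}
  B1:  IN={}  OUT={c*c, c-f}
  B2:  IN={c*c, c-f}  OUT={c*c}
  B3:  IN={c*c}  OUT={c*c}
  B4:  IN={c*c}  OUT={c*c}
  B5:  IN={c*c}  OUT={b+c}
  B6:  IN={}  OUT={a+f}

Merge at B6: IN[B6] = OUT[B1] ∩ OUT[B5] = {}
Applying B6's transfer function to that IN value gives OUT[B6] (row B6 above).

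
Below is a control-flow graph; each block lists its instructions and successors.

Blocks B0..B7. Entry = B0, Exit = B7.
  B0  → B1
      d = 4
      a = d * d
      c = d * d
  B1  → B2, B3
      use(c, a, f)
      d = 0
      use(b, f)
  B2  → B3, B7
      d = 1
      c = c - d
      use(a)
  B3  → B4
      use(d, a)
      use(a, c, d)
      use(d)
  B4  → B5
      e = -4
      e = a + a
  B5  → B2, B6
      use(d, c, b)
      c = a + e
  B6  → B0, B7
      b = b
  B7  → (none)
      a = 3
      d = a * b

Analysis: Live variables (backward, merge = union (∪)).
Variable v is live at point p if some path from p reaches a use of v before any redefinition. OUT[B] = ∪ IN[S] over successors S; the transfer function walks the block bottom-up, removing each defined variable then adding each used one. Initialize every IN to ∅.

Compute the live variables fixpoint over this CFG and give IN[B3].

Fixpoint table:
  B0:   IN={b, f}   OUT={a, b, c, f}
  B1:   IN={a, b, c, f}   OUT={a, b, c, d, f}
  B2:   IN={a, b, c, f}   OUT={a, b, c, d, f}
  B3:   IN={a, b, c, d, f}   OUT={a, b, c, d, f}
  B4:   IN={a, b, c, d, f}   OUT={a, b, c, d, e, f}
  B5:   IN={a, b, c, d, e, f}   OUT={a, b, c, f}
  B6:   IN={b, f}   OUT={b, f}
  B7:   IN={b}   OUT={}

Merge at B3: OUT[B3] = IN[B4] = {a, b, c, d, f}
Applying B3's transfer function to that OUT value gives IN[B3] (row B3 above).

Answer: {a, b, c, d, f}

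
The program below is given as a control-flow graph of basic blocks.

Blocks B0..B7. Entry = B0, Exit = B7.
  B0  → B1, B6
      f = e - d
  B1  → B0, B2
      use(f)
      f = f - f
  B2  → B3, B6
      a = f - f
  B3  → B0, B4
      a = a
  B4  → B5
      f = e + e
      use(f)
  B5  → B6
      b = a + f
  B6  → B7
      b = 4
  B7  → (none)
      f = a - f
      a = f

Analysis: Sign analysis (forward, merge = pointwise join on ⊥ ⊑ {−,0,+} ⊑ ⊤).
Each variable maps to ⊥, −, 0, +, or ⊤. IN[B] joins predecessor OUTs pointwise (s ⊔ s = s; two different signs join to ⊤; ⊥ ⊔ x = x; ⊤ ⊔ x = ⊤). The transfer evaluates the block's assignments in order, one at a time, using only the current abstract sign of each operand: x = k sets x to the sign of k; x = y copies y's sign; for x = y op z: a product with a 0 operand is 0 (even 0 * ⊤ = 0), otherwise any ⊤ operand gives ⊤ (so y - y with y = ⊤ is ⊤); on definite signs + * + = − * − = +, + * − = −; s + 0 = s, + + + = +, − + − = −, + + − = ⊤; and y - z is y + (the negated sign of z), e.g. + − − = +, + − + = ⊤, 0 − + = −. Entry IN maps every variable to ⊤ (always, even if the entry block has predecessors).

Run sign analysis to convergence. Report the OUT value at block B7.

Answer: {a: ⊤, b: +, c: ⊤, d: ⊤, e: ⊤, f: ⊤}

Derivation:
Fixpoint table:
  B0: | IN=(all ⊤) | OUT=(all ⊤)
  B1: | IN=(all ⊤) | OUT=(all ⊤)
  B2: | IN=(all ⊤) | OUT=(all ⊤)
  B3: | IN=(all ⊤) | OUT=(all ⊤)
  B4: | IN=(all ⊤) | OUT=(all ⊤)
  B5: | IN=(all ⊤) | OUT=(all ⊤)
  B6: | IN=(all ⊤) | OUT={b:+; rest ⊤}
  B7: | IN={b:+; rest ⊤} | OUT={b:+; rest ⊤}

Merge at B7: IN[B7] = OUT[B6] = {a: ⊤, b: +, c: ⊤, d: ⊤, e: ⊤, f: ⊤}
Applying B7's transfer function to that IN value gives OUT[B7] (row B7 above).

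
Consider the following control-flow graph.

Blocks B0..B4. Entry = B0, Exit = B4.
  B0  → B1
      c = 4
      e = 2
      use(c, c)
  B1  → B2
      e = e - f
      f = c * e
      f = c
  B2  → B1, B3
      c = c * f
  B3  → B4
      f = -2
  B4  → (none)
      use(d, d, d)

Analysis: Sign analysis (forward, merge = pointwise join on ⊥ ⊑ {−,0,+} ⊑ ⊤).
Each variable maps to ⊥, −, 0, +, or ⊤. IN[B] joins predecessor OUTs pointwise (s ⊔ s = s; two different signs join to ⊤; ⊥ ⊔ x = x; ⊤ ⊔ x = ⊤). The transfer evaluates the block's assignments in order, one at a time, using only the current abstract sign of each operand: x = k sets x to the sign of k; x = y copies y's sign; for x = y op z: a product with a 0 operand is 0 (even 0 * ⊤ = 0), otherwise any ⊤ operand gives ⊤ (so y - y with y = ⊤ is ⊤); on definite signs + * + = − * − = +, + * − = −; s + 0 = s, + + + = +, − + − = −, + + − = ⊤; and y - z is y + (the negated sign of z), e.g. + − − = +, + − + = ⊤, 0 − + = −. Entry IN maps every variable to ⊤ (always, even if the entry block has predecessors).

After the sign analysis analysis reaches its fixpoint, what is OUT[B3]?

Converged values:
  B0:   IN=(all ⊤)   OUT={c:+, e:+; rest ⊤}
  B1:   IN={c:+; rest ⊤}   OUT={c:+, f:+; rest ⊤}
  B2:   IN={c:+, f:+; rest ⊤}   OUT={c:+, f:+; rest ⊤}
  B3:   IN={c:+, f:+; rest ⊤}   OUT={c:+, f:-; rest ⊤}
  B4:   IN={c:+, f:-; rest ⊤}   OUT={c:+, f:-; rest ⊤}

Merge at B3: IN[B3] = OUT[B2] = {a: ⊤, b: ⊤, c: +, d: ⊤, e: ⊤, f: +}
Applying B3's transfer function to that IN value gives OUT[B3] (row B3 above).

Answer: {a: ⊤, b: ⊤, c: +, d: ⊤, e: ⊤, f: -}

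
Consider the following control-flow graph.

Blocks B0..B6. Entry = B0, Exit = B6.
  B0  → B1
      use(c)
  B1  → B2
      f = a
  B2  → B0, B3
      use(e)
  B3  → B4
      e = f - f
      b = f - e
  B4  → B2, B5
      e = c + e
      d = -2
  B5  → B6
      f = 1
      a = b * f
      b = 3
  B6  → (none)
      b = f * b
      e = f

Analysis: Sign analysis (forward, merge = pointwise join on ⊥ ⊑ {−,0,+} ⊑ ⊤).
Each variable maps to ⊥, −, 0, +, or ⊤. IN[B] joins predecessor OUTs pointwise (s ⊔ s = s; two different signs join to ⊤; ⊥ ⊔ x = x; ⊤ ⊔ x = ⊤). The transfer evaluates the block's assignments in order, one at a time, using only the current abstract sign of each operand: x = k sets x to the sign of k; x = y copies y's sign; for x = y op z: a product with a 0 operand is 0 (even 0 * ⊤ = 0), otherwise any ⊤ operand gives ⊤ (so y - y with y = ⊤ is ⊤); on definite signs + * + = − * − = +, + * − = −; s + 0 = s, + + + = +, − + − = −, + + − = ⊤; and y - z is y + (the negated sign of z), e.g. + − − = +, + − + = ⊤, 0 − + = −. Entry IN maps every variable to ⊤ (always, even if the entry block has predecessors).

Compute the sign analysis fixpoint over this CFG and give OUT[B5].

Answer: {a: ⊤, b: +, c: ⊤, d: -, e: ⊤, f: +}

Derivation:
Fixpoint table:
  B0:  IN=(all ⊤)  OUT=(all ⊤)
  B1:  IN=(all ⊤)  OUT=(all ⊤)
  B2:  IN=(all ⊤)  OUT=(all ⊤)
  B3:  IN=(all ⊤)  OUT=(all ⊤)
  B4:  IN=(all ⊤)  OUT={d:-; rest ⊤}
  B5:  IN={d:-; rest ⊤}  OUT={b:+, d:-, f:+; rest ⊤}
  B6:  IN={b:+, d:-, f:+; rest ⊤}  OUT={b:+, d:-, e:+, f:+; rest ⊤}

Merge at B5: IN[B5] = OUT[B4] = {a: ⊤, b: ⊤, c: ⊤, d: -, e: ⊤, f: ⊤}
Applying B5's transfer function to that IN value gives OUT[B5] (row B5 above).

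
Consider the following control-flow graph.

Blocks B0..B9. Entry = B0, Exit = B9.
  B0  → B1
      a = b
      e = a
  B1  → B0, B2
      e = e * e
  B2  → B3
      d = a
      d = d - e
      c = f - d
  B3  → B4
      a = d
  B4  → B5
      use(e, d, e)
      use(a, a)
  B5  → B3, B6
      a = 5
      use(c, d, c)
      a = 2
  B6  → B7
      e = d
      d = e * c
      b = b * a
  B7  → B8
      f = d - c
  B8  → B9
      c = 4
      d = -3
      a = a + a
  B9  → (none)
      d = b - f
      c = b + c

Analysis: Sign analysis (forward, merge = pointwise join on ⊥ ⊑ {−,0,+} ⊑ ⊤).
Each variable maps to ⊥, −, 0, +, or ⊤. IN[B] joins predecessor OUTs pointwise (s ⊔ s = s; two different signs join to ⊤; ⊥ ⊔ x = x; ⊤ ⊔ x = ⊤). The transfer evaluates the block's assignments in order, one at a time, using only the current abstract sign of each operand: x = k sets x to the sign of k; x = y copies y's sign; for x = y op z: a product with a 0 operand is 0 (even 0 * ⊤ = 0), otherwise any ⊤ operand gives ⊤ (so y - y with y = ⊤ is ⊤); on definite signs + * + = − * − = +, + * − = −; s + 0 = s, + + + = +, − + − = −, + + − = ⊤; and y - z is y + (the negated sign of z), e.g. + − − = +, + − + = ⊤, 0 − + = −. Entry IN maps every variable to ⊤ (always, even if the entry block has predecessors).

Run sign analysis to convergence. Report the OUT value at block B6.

Answer: {a: +, b: ⊤, c: ⊤, d: ⊤, e: ⊤, f: ⊤}

Derivation:
Per-block solution:
  B0:   IN=(all ⊤)   OUT=(all ⊤)
  B1:   IN=(all ⊤)   OUT=(all ⊤)
  B2:   IN=(all ⊤)   OUT=(all ⊤)
  B3:   IN=(all ⊤)   OUT=(all ⊤)
  B4:   IN=(all ⊤)   OUT=(all ⊤)
  B5:   IN=(all ⊤)   OUT={a:+; rest ⊤}
  B6:   IN={a:+; rest ⊤}   OUT={a:+; rest ⊤}
  B7:   IN={a:+; rest ⊤}   OUT={a:+; rest ⊤}
  B8:   IN={a:+; rest ⊤}   OUT={a:+, c:+, d:-; rest ⊤}
  B9:   IN={a:+, c:+, d:-; rest ⊤}   OUT={a:+; rest ⊤}

Merge at B6: IN[B6] = OUT[B5] = {a: +, b: ⊤, c: ⊤, d: ⊤, e: ⊤, f: ⊤}
Applying B6's transfer function to that IN value gives OUT[B6] (row B6 above).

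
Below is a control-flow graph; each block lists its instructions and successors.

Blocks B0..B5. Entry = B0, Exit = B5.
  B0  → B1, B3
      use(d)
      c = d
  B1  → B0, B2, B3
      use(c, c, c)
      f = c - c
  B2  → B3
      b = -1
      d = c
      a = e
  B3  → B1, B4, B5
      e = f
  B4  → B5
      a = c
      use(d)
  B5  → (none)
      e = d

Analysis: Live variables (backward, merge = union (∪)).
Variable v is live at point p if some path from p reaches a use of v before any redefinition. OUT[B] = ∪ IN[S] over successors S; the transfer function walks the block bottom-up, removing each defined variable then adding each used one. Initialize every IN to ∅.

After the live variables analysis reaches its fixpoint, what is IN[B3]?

Answer: {c, d, f}

Working:
Per-block solution:
  B0:  IN={d, e, f}  OUT={c, d, e, f}
  B1:  IN={c, d, e}  OUT={c, d, e, f}
  B2:  IN={c, e, f}  OUT={c, d, f}
  B3:  IN={c, d, f}  OUT={c, d, e}
  B4:  IN={c, d}  OUT={d}
  B5:  IN={d}  OUT={}

Merge at B3: OUT[B3] = IN[B1] ⊔ IN[B4] ⊔ IN[B5] = {c, d, e}
Applying B3's transfer function to that OUT value gives IN[B3] (row B3 above).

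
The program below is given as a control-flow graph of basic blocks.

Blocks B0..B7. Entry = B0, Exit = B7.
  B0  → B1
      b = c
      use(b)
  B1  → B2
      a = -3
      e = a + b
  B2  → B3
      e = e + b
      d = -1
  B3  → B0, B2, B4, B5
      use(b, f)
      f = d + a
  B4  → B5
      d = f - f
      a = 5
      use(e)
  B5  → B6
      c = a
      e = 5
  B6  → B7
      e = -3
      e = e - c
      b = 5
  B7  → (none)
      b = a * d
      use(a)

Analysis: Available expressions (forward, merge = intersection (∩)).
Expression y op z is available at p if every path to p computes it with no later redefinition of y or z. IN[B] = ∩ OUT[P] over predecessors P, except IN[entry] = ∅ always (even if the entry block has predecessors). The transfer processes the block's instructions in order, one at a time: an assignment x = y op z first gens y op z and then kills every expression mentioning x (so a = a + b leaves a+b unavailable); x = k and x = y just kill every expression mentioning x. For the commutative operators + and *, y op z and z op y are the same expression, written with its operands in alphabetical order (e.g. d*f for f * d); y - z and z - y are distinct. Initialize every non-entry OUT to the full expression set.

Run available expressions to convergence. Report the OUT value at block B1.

Per-block solution:
  B0:   IN={}   OUT={}
  B1:   IN={}   OUT={a+b}
  B2:   IN={a+b}   OUT={a+b}
  B3:   IN={a+b}   OUT={a+b, a+d}
  B4:   IN={a+b, a+d}   OUT={f-f}
  B5:   IN={}   OUT={}
  B6:   IN={}   OUT={}
  B7:   IN={}   OUT={a*d}

Merge at B1: IN[B1] = OUT[B0] = {}
Applying B1's transfer function to that IN value gives OUT[B1] (row B1 above).

Answer: {a+b}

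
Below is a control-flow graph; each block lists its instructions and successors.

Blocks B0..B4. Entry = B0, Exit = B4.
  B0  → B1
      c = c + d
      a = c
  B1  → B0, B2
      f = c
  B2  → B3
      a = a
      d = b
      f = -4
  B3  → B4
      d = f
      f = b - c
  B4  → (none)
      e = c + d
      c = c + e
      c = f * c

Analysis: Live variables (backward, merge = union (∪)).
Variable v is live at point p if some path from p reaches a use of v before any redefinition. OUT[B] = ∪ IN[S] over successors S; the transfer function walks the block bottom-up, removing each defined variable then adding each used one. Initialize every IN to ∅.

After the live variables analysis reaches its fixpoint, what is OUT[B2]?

Fixpoint table:
  B0: | IN={b, c, d} | OUT={a, b, c, d}
  B1: | IN={a, b, c, d} | OUT={a, b, c, d}
  B2: | IN={a, b, c} | OUT={b, c, f}
  B3: | IN={b, c, f} | OUT={c, d, f}
  B4: | IN={c, d, f} | OUT={}

Merge at B2: OUT[B2] = IN[B3] = {b, c, f}

Answer: {b, c, f}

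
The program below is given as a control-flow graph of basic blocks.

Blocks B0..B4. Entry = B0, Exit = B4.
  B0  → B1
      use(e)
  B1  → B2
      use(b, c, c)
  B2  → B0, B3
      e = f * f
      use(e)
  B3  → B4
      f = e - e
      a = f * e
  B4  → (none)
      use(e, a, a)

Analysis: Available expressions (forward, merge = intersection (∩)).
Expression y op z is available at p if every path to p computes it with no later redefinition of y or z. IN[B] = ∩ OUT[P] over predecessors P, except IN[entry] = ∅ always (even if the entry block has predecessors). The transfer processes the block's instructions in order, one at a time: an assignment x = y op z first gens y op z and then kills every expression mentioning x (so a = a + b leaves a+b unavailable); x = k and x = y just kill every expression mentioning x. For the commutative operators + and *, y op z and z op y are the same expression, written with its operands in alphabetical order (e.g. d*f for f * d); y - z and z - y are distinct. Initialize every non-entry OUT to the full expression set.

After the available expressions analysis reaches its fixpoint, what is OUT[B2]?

Answer: {f*f}

Trace:
Per-block solution:
  B0:   IN={}   OUT={}
  B1:   IN={}   OUT={}
  B2:   IN={}   OUT={f*f}
  B3:   IN={f*f}   OUT={e*f, e-e}
  B4:   IN={e*f, e-e}   OUT={e*f, e-e}

Merge at B2: IN[B2] = OUT[B1] = {}
Applying B2's transfer function to that IN value gives OUT[B2] (row B2 above).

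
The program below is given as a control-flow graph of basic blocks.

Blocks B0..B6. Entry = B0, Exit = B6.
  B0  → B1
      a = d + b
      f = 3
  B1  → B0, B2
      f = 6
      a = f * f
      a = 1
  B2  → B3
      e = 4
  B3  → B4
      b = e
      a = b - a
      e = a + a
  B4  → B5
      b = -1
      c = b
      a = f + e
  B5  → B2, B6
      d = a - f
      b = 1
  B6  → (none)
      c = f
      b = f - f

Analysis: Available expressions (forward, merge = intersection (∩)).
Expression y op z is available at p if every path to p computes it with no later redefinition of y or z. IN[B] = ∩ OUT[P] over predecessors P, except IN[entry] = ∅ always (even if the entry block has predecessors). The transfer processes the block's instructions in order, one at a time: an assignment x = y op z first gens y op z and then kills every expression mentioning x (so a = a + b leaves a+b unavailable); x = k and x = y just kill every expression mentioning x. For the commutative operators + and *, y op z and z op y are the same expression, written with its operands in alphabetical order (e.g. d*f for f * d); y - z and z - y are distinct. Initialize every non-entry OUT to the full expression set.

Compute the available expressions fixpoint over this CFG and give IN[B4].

Answer: {a+a, f*f}

Working:
Per-block solution:
  B0:  IN={}  OUT={b+d}
  B1:  IN={b+d}  OUT={b+d, f*f}
  B2:  IN={f*f}  OUT={f*f}
  B3:  IN={f*f}  OUT={a+a, f*f}
  B4:  IN={a+a, f*f}  OUT={e+f, f*f}
  B5:  IN={e+f, f*f}  OUT={a-f, e+f, f*f}
  B6:  IN={a-f, e+f, f*f}  OUT={a-f, e+f, f*f, f-f}

Merge at B4: IN[B4] = OUT[B3] = {a+a, f*f}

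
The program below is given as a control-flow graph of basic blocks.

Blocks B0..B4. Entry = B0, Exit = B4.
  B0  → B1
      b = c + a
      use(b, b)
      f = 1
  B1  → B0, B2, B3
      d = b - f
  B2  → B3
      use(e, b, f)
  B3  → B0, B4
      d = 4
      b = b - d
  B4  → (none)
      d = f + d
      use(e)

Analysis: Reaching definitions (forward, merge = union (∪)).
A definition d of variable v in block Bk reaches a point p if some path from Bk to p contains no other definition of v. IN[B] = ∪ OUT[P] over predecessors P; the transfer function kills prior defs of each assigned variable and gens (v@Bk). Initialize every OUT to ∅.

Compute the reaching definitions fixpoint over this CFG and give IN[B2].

Per-block solution:
  B0:  IN={b@B0, b@B3, d@B1, d@B3, f@B0}  OUT={b@B0, d@B1, d@B3, f@B0}
  B1:  IN={b@B0, d@B1, d@B3, f@B0}  OUT={b@B0, d@B1, f@B0}
  B2:  IN={b@B0, d@B1, f@B0}  OUT={b@B0, d@B1, f@B0}
  B3:  IN={b@B0, d@B1, f@B0}  OUT={b@B3, d@B3, f@B0}
  B4:  IN={b@B3, d@B3, f@B0}  OUT={b@B3, d@B4, f@B0}

Merge at B2: IN[B2] = OUT[B1] = {b@B0, d@B1, f@B0}

Answer: {b@B0, d@B1, f@B0}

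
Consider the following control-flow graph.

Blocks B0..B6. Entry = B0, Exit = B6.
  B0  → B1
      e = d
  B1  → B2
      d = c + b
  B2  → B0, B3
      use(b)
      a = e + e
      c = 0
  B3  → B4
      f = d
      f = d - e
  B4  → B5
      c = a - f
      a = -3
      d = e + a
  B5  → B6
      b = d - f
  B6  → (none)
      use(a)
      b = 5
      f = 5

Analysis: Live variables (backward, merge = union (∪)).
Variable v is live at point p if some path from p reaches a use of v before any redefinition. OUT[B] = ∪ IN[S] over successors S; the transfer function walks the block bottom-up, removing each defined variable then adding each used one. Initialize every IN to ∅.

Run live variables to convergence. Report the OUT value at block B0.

Answer: {b, c, e}

Working:
Fixpoint table:
  B0:  IN={b, c, d}  OUT={b, c, e}
  B1:  IN={b, c, e}  OUT={b, d, e}
  B2:  IN={b, d, e}  OUT={a, b, c, d, e}
  B3:  IN={a, d, e}  OUT={a, e, f}
  B4:  IN={a, e, f}  OUT={a, d, f}
  B5:  IN={a, d, f}  OUT={a}
  B6:  IN={a}  OUT={}

Merge at B0: OUT[B0] = IN[B1] = {b, c, e}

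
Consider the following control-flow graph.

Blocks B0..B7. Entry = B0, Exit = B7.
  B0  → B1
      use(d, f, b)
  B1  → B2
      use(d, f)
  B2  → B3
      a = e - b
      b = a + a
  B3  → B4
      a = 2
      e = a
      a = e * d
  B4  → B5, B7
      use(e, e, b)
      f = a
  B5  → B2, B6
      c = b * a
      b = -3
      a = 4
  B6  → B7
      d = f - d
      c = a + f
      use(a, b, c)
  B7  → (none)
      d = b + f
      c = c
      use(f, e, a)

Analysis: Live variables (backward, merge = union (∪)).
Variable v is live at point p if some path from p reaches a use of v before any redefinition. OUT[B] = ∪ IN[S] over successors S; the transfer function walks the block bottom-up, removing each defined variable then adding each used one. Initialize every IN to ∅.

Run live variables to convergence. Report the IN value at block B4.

Per-block solution:
  B0:   IN={b, c, d, e, f}   OUT={b, c, d, e, f}
  B1:   IN={b, c, d, e, f}   OUT={b, c, d, e}
  B2:   IN={b, c, d, e}   OUT={b, c, d}
  B3:   IN={b, c, d}   OUT={a, b, c, d, e}
  B4:   IN={a, b, c, d, e}   OUT={a, b, c, d, e, f}
  B5:   IN={a, b, d, e, f}   OUT={a, b, c, d, e, f}
  B6:   IN={a, b, d, e, f}   OUT={a, b, c, e, f}
  B7:   IN={a, b, c, e, f}   OUT={}

Merge at B4: OUT[B4] = IN[B5] ⊔ IN[B7] = {a, b, c, d, e, f}
Applying B4's transfer function to that OUT value gives IN[B4] (row B4 above).

Answer: {a, b, c, d, e}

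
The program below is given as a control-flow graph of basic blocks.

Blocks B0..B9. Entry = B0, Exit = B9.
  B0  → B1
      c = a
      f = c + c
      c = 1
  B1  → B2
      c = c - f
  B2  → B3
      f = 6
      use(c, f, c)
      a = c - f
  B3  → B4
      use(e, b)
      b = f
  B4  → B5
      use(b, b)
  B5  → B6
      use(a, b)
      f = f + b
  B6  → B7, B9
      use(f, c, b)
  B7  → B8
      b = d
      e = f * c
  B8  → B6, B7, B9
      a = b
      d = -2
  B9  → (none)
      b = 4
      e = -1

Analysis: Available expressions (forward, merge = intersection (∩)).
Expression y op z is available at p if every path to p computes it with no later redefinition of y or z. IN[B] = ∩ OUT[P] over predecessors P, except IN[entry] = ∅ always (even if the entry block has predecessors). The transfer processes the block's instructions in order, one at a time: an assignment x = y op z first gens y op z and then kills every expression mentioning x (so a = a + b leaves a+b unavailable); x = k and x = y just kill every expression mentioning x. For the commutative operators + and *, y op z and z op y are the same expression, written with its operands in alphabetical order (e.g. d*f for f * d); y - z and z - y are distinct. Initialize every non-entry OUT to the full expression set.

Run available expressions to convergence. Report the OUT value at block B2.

Answer: {c-f}

Derivation:
Converged values:
  B0: | IN={} | OUT={}
  B1: | IN={} | OUT={}
  B2: | IN={} | OUT={c-f}
  B3: | IN={c-f} | OUT={c-f}
  B4: | IN={c-f} | OUT={c-f}
  B5: | IN={c-f} | OUT={}
  B6: | IN={} | OUT={}
  B7: | IN={} | OUT={c*f}
  B8: | IN={c*f} | OUT={c*f}
  B9: | IN={} | OUT={}

Merge at B2: IN[B2] = OUT[B1] = {}
Applying B2's transfer function to that IN value gives OUT[B2] (row B2 above).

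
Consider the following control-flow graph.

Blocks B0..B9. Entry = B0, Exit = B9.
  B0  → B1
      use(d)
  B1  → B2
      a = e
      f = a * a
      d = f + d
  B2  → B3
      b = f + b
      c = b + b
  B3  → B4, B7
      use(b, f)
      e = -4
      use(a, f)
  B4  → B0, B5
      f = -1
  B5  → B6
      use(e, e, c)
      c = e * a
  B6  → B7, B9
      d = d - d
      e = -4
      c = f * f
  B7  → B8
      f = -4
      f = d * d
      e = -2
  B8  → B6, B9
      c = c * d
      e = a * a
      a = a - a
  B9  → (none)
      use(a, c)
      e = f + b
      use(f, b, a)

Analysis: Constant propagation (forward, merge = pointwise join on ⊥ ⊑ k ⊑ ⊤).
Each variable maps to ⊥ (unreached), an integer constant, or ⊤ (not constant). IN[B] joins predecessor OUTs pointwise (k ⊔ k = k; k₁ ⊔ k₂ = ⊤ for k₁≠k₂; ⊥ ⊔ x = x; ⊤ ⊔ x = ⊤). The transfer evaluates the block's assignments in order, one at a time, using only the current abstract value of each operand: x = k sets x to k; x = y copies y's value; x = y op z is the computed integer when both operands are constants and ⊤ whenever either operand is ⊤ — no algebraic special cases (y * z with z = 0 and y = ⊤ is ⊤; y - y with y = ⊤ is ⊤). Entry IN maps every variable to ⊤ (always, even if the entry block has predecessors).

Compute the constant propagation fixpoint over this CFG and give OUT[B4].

Per-block solution:
  B0:  IN=(all ⊤)  OUT=(all ⊤)
  B1:  IN=(all ⊤)  OUT=(all ⊤)
  B2:  IN=(all ⊤)  OUT=(all ⊤)
  B3:  IN=(all ⊤)  OUT={e:-4; rest ⊤}
  B4:  IN={e:-4; rest ⊤}  OUT={e:-4, f:-1; rest ⊤}
  B5:  IN={e:-4, f:-1; rest ⊤}  OUT={e:-4, f:-1; rest ⊤}
  B6:  IN=(all ⊤)  OUT={e:-4; rest ⊤}
  B7:  IN={e:-4; rest ⊤}  OUT={e:-2; rest ⊤}
  B8:  IN={e:-2; rest ⊤}  OUT=(all ⊤)
  B9:  IN=(all ⊤)  OUT=(all ⊤)

Merge at B4: IN[B4] = OUT[B3] = {a: ⊤, b: ⊤, c: ⊤, d: ⊤, e: -4, f: ⊤}
Applying B4's transfer function to that IN value gives OUT[B4] (row B4 above).

Answer: {a: ⊤, b: ⊤, c: ⊤, d: ⊤, e: -4, f: -1}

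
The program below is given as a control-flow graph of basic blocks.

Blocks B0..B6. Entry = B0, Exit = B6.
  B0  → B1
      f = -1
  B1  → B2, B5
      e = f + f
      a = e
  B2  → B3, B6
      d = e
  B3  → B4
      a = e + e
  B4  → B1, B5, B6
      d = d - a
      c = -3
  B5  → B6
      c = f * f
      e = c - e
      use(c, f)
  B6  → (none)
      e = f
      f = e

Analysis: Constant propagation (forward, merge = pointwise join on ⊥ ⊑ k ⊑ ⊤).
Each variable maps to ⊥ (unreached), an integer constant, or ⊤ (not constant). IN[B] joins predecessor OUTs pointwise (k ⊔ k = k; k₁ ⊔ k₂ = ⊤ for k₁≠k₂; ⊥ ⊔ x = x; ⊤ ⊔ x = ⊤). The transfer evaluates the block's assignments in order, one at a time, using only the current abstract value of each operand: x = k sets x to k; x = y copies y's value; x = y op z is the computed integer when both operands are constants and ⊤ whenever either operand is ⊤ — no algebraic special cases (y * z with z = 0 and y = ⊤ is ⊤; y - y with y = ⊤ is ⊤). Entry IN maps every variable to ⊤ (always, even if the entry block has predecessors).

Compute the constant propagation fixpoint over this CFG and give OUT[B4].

Fixpoint table:
  B0:  IN=(all ⊤)  OUT={f:-1; rest ⊤}
  B1:  IN={f:-1; rest ⊤}  OUT={a:-2, e:-2, f:-1; rest ⊤}
  B2:  IN={a:-2, e:-2, f:-1; rest ⊤}  OUT={a:-2, d:-2, e:-2, f:-1; rest ⊤}
  B3:  IN={a:-2, d:-2, e:-2, f:-1; rest ⊤}  OUT={a:-4, d:-2, e:-2, f:-1; rest ⊤}
  B4:  IN={a:-4, d:-2, e:-2, f:-1; rest ⊤}  OUT={a:-4, c:-3, d:2, e:-2, f:-1; rest ⊤}
  B5:  IN={e:-2, f:-1; rest ⊤}  OUT={c:1, e:3, f:-1; rest ⊤}
  B6:  IN={f:-1; rest ⊤}  OUT={e:-1, f:-1; rest ⊤}

Merge at B4: IN[B4] = OUT[B3] = {a: -4, b: ⊤, c: ⊤, d: -2, e: -2, f: -1}
Applying B4's transfer function to that IN value gives OUT[B4] (row B4 above).

Answer: {a: -4, b: ⊤, c: -3, d: 2, e: -2, f: -1}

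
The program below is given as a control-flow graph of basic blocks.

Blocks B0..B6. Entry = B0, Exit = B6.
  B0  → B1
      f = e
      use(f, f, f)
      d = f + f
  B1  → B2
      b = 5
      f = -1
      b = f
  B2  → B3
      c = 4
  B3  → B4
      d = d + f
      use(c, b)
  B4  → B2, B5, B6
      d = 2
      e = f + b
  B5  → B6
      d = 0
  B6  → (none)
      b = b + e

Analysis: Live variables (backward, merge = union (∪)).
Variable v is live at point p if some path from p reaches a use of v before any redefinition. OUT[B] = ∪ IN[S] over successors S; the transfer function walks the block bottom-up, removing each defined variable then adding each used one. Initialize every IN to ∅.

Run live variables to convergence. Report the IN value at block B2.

Fixpoint table:
  B0:  IN={e}  OUT={d}
  B1:  IN={d}  OUT={b, d, f}
  B2:  IN={b, d, f}  OUT={b, c, d, f}
  B3:  IN={b, c, d, f}  OUT={b, f}
  B4:  IN={b, f}  OUT={b, d, e, f}
  B5:  IN={b, e}  OUT={b, e}
  B6:  IN={b, e}  OUT={}

Merge at B2: OUT[B2] = IN[B3] = {b, c, d, f}
Applying B2's transfer function to that OUT value gives IN[B2] (row B2 above).

Answer: {b, d, f}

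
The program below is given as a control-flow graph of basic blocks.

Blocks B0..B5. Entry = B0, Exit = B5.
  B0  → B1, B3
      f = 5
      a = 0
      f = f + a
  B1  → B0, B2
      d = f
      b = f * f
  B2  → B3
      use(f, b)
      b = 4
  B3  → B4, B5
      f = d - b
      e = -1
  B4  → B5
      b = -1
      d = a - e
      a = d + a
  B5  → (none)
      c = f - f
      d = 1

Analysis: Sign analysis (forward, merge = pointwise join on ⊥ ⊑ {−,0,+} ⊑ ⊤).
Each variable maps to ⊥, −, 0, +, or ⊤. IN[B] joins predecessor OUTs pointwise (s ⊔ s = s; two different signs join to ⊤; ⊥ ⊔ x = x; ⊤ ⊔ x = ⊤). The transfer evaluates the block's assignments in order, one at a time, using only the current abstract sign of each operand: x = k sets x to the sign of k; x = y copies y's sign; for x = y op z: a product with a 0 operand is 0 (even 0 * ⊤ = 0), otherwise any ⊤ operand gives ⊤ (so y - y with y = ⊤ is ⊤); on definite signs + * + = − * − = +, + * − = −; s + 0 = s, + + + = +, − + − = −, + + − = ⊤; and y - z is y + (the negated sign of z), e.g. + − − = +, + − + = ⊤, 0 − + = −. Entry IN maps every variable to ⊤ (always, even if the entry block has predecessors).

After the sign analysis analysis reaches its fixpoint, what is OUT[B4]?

Converged values:
  B0:   IN=(all ⊤)   OUT={a:0, f:+; rest ⊤}
  B1:   IN={a:0, f:+; rest ⊤}   OUT={a:0, b:+, d:+, f:+; rest ⊤}
  B2:   IN={a:0, b:+, d:+, f:+; rest ⊤}   OUT={a:0, b:+, d:+, f:+; rest ⊤}
  B3:   IN={a:0, f:+; rest ⊤}   OUT={a:0, e:-; rest ⊤}
  B4:   IN={a:0, e:-; rest ⊤}   OUT={a:+, b:-, d:+, e:-; rest ⊤}
  B5:   IN={e:-; rest ⊤}   OUT={d:+, e:-; rest ⊤}

Merge at B4: IN[B4] = OUT[B3] = {a: 0, b: ⊤, c: ⊤, d: ⊤, e: -, f: ⊤}
Applying B4's transfer function to that IN value gives OUT[B4] (row B4 above).

Answer: {a: +, b: -, c: ⊤, d: +, e: -, f: ⊤}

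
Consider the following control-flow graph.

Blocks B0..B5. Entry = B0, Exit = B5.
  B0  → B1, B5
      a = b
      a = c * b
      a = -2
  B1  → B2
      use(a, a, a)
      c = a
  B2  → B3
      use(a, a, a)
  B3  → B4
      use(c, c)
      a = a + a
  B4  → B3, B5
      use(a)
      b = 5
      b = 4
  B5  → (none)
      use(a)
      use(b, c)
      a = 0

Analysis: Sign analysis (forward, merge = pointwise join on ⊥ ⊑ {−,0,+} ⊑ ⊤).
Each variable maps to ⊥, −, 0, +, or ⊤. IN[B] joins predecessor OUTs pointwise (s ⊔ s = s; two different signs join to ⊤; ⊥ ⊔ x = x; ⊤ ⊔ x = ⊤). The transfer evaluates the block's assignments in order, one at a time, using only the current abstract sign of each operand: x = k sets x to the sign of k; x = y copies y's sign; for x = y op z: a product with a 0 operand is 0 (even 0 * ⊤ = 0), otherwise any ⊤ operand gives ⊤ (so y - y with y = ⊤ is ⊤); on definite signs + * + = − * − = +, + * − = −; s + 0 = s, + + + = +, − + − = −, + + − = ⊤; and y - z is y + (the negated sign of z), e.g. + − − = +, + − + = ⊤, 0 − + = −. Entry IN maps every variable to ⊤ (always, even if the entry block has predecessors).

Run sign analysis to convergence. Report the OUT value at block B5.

Answer: {a: 0, b: ⊤, c: ⊤, d: ⊤, e: ⊤, f: ⊤}

Derivation:
Per-block solution:
  B0:  IN=(all ⊤)  OUT={a:-; rest ⊤}
  B1:  IN={a:-; rest ⊤}  OUT={a:-, c:-; rest ⊤}
  B2:  IN={a:-, c:-; rest ⊤}  OUT={a:-, c:-; rest ⊤}
  B3:  IN={a:-, c:-; rest ⊤}  OUT={a:-, c:-; rest ⊤}
  B4:  IN={a:-, c:-; rest ⊤}  OUT={a:-, b:+, c:-; rest ⊤}
  B5:  IN={a:-; rest ⊤}  OUT={a:0; rest ⊤}

Merge at B5: IN[B5] = OUT[B0] ⊔ OUT[B4] = {a: -, b: ⊤, c: ⊤, d: ⊤, e: ⊤, f: ⊤}
Applying B5's transfer function to that IN value gives OUT[B5] (row B5 above).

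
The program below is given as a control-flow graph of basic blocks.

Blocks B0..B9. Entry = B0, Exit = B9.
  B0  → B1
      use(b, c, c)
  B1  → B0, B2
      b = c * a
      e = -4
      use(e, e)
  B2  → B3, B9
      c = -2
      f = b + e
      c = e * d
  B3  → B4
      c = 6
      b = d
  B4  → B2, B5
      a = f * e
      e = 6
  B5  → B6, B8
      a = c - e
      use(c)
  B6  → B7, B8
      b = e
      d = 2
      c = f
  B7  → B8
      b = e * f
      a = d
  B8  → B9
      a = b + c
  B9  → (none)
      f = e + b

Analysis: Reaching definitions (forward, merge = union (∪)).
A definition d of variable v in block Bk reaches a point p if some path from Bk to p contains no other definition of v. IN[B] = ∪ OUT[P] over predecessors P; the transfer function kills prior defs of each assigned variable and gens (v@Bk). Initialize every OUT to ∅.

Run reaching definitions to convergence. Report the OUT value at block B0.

Converged values:
  B0:  IN={b@B1, e@B1}  OUT={b@B1, e@B1}
  B1:  IN={b@B1, e@B1}  OUT={b@B1, e@B1}
  B2:  IN={a@B4, b@B1, b@B3, c@B3, e@B1, e@B4, f@B2}  OUT={a@B4, b@B1, b@B3, c@B2, e@B1, e@B4, f@B2}
  B3:  IN={a@B4, b@B1, b@B3, c@B2, e@B1, e@B4, f@B2}  OUT={a@B4, b@B3, c@B3, e@B1, e@B4, f@B2}
  B4:  IN={a@B4, b@B3, c@B3, e@B1, e@B4, f@B2}  OUT={a@B4, b@B3, c@B3, e@B4, f@B2}
  B5:  IN={a@B4, b@B3, c@B3, e@B4, f@B2}  OUT={a@B5, b@B3, c@B3, e@B4, f@B2}
  B6:  IN={a@B5, b@B3, c@B3, e@B4, f@B2}  OUT={a@B5, b@B6, c@B6, d@B6, e@B4, f@B2}
  B7:  IN={a@B5, b@B6, c@B6, d@B6, e@B4, f@B2}  OUT={a@B7, b@B7, c@B6, d@B6, e@B4, f@B2}
  B8:  IN={a@B5, a@B7, b@B3, b@B6, b@B7, c@B3, c@B6, d@B6, e@B4, f@B2}  OUT={a@B8, b@B3, b@B6, b@B7, c@B3, c@B6, d@B6, e@B4, f@B2}
  B9:  IN={a@B4, a@B8, b@B1, b@B3, b@B6, b@B7, c@B2, c@B3, c@B6, d@B6, e@B1, e@B4, f@B2}  OUT={a@B4, a@B8, b@B1, b@B3, b@B6, b@B7, c@B2, c@B3, c@B6, d@B6, e@B1, e@B4, f@B9}

Merge at B0 (entry node, so the boundary value {} is joined with the incoming edge(s)): IN[B0] = {} ⊔ OUT[B1] = {b@B1, e@B1}
Applying B0's transfer function to that IN value gives OUT[B0] (row B0 above).

Answer: {b@B1, e@B1}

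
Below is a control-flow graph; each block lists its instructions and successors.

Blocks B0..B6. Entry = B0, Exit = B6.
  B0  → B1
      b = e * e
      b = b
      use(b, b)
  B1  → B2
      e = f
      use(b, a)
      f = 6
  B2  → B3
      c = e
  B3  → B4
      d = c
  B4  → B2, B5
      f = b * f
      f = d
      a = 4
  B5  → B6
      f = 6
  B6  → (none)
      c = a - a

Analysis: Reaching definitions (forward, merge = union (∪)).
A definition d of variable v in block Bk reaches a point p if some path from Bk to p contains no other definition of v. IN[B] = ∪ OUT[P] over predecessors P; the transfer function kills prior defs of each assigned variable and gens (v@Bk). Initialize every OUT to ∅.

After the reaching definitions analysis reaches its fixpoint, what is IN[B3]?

Answer: {a@B4, b@B0, c@B2, d@B3, e@B1, f@B1, f@B4}

Trace:
Fixpoint table:
  B0: | IN={} | OUT={b@B0}
  B1: | IN={b@B0} | OUT={b@B0, e@B1, f@B1}
  B2: | IN={a@B4, b@B0, c@B2, d@B3, e@B1, f@B1, f@B4} | OUT={a@B4, b@B0, c@B2, d@B3, e@B1, f@B1, f@B4}
  B3: | IN={a@B4, b@B0, c@B2, d@B3, e@B1, f@B1, f@B4} | OUT={a@B4, b@B0, c@B2, d@B3, e@B1, f@B1, f@B4}
  B4: | IN={a@B4, b@B0, c@B2, d@B3, e@B1, f@B1, f@B4} | OUT={a@B4, b@B0, c@B2, d@B3, e@B1, f@B4}
  B5: | IN={a@B4, b@B0, c@B2, d@B3, e@B1, f@B4} | OUT={a@B4, b@B0, c@B2, d@B3, e@B1, f@B5}
  B6: | IN={a@B4, b@B0, c@B2, d@B3, e@B1, f@B5} | OUT={a@B4, b@B0, c@B6, d@B3, e@B1, f@B5}

Merge at B3: IN[B3] = OUT[B2] = {a@B4, b@B0, c@B2, d@B3, e@B1, f@B1, f@B4}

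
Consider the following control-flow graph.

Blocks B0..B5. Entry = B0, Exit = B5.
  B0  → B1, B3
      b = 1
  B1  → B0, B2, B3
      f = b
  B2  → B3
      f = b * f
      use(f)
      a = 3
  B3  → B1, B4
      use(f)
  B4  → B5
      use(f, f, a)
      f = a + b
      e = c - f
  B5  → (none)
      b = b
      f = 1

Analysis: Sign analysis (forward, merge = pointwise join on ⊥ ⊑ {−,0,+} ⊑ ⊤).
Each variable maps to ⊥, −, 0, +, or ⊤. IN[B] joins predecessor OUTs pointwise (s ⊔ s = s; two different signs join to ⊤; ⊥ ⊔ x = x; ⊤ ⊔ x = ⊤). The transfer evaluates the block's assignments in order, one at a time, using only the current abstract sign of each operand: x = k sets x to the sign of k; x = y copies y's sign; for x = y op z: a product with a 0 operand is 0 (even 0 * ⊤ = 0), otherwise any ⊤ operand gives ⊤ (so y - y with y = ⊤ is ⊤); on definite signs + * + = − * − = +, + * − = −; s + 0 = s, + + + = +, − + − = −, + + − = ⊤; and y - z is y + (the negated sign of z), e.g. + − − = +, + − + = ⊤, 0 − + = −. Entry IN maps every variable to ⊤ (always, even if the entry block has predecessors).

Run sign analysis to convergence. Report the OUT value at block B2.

Fixpoint table:
  B0:   IN=(all ⊤)   OUT={b:+; rest ⊤}
  B1:   IN={b:+; rest ⊤}   OUT={b:+, f:+; rest ⊤}
  B2:   IN={b:+, f:+; rest ⊤}   OUT={a:+, b:+, f:+; rest ⊤}
  B3:   IN={b:+; rest ⊤}   OUT={b:+; rest ⊤}
  B4:   IN={b:+; rest ⊤}   OUT={b:+; rest ⊤}
  B5:   IN={b:+; rest ⊤}   OUT={b:+, f:+; rest ⊤}

Merge at B2: IN[B2] = OUT[B1] = {a: ⊤, b: +, c: ⊤, d: ⊤, e: ⊤, f: +}
Applying B2's transfer function to that IN value gives OUT[B2] (row B2 above).

Answer: {a: +, b: +, c: ⊤, d: ⊤, e: ⊤, f: +}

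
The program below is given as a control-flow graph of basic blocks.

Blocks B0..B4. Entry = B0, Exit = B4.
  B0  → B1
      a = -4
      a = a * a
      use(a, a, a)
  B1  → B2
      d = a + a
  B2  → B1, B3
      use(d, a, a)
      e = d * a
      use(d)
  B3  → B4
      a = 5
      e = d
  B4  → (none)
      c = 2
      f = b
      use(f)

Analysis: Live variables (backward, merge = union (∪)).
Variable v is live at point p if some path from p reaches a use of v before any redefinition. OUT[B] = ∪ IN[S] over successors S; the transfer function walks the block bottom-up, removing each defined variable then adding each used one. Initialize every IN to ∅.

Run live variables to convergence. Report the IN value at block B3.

Answer: {b, d}

Derivation:
Fixpoint table:
  B0:   IN={b}   OUT={a, b}
  B1:   IN={a, b}   OUT={a, b, d}
  B2:   IN={a, b, d}   OUT={a, b, d}
  B3:   IN={b, d}   OUT={b}
  B4:   IN={b}   OUT={}

Merge at B3: OUT[B3] = IN[B4] = {b}
Applying B3's transfer function to that OUT value gives IN[B3] (row B3 above).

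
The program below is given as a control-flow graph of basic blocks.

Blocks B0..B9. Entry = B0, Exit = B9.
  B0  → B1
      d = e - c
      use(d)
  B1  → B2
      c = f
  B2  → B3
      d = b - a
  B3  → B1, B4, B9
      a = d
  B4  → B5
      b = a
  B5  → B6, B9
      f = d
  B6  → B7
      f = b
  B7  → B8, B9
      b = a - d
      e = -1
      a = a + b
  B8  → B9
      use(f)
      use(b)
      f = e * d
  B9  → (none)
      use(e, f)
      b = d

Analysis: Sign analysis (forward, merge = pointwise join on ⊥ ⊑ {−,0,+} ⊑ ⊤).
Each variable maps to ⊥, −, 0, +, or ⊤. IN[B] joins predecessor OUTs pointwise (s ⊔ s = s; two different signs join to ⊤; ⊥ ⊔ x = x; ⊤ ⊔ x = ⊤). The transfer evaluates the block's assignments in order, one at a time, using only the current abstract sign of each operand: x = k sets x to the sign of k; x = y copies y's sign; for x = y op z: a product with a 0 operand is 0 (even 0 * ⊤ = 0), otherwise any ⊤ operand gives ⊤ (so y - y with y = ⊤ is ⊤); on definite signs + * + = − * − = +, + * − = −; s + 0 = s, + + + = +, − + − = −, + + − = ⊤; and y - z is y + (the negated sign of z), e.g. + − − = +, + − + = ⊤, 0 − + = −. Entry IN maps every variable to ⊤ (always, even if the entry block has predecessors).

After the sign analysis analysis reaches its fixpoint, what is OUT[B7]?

Answer: {a: ⊤, b: ⊤, c: ⊤, d: ⊤, e: -, f: ⊤}

Trace:
Per-block solution:
  B0:  IN=(all ⊤)  OUT=(all ⊤)
  B1:  IN=(all ⊤)  OUT=(all ⊤)
  B2:  IN=(all ⊤)  OUT=(all ⊤)
  B3:  IN=(all ⊤)  OUT=(all ⊤)
  B4:  IN=(all ⊤)  OUT=(all ⊤)
  B5:  IN=(all ⊤)  OUT=(all ⊤)
  B6:  IN=(all ⊤)  OUT=(all ⊤)
  B7:  IN=(all ⊤)  OUT={e:-; rest ⊤}
  B8:  IN={e:-; rest ⊤}  OUT={e:-; rest ⊤}
  B9:  IN=(all ⊤)  OUT=(all ⊤)

Merge at B7: IN[B7] = OUT[B6] = {a: ⊤, b: ⊤, c: ⊤, d: ⊤, e: ⊤, f: ⊤}
Applying B7's transfer function to that IN value gives OUT[B7] (row B7 above).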